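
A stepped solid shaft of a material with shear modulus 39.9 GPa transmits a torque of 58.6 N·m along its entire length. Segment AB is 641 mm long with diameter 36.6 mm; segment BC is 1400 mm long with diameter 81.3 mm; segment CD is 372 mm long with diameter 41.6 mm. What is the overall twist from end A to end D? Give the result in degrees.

J_AB = π(0.0366)⁴/32 = 1.76×10^-7 m⁴; J_BC = π(0.0813)⁴/32 = 4.29×10^-6 m⁴; J_CD = π(0.0416)⁴/32 = 2.94×10^-7 m⁴.
θ = (T/G)·Σ L_i/J_i = (58.60/39.9×10⁹)·(0.641/1.76×10^-7 + 1.40/4.29×10^-6 + 0.372/2.94×10^-7) = 7.682×10^-3 rad.

0.440°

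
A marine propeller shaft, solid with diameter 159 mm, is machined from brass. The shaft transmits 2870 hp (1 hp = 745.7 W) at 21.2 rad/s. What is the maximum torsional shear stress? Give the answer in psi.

ω = 21.2 rad/s, so T = P/ω = 2870×745.7 / 21.20 = 101000 N·m.
J = πd⁴/32 = π(0.159)⁴/32 = 6.275×10^-5 m⁴.
τ_max = T·r/J = 101000 × 0.0795 / 6.275×10^-5 = 1.279×10^8 Pa.

18600 psi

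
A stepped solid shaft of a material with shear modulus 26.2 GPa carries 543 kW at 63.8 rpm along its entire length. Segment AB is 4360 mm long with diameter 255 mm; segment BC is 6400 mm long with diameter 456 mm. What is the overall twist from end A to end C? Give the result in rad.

0.0373 rad

ω = 2π·63.8/60 = 6.681 rad/s, so T = P/ω = 543×10³ / 6.681 = 81270 N·m.
J_AB = π(0.255)⁴/32 = 4.15×10^-4 m⁴; J_BC = π(0.456)⁴/32 = 4.24×10^-3 m⁴.
θ = (T/G)·Σ L_i/J_i = (81270/26.2×10⁹)·(4.36/4.15×10^-4 + 6.40/4.24×10^-3) = 0.03726 rad.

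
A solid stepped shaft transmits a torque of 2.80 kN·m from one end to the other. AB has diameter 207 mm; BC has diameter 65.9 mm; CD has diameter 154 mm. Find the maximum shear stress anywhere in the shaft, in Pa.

4.98e7 Pa

Under the same torque, τ_max = 16T/(πd³) is largest where d is smallest — segment BC (d = 65.9 mm).
τ_max = 16·2800/(π·(0.0659)³) = 4.983×10^7 Pa.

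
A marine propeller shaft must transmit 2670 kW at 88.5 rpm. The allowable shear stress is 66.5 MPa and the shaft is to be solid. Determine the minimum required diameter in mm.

ω = 2π·88.5/60 = 9.268 rad/s, so T = P/ω = 2670×10³ / 9.268 = 288100 N·m.
For a solid shaft τ_max = 16T/(πd³), so d = (16T/(π τ_allow))^(1/3) = (16·288100/(π·6.65×10^7))^(1/3) = 0.2805 m.

280 mm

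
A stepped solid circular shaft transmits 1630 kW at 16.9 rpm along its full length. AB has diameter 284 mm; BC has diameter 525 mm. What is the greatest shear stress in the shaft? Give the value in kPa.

ω = 2π·16.9/60 = 1.770 rad/s, so T = P/ω = 1630×10³ / 1.770 = 921000 N·m.
Under the same torque, τ_max = 16T/(πd³) is largest where d is smallest — segment AB (d = 284 mm).
τ_max = 16·921000/(π·(0.284)³) = 2.048×10^8 Pa.

205000 kPa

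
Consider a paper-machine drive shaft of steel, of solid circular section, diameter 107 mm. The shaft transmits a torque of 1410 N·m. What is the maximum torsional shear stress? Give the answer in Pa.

J = πd⁴/32 = π(0.107)⁴/32 = 1.287×10^-5 m⁴.
τ_max = T·r/J = 1410 × 0.0535 / 1.287×10^-5 = 5.862×10^6 Pa.

5.86e6 Pa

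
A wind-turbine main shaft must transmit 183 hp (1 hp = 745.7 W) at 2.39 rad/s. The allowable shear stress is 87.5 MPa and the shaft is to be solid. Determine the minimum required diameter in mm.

ω = 2.39 rad/s, so T = P/ω = 183×745.7 / 2.390 = 57100 N·m.
For a solid shaft τ_max = 16T/(πd³), so d = (16T/(π τ_allow))^(1/3) = (16·57100/(π·8.75×10^7))^(1/3) = 0.1492 m.

149 mm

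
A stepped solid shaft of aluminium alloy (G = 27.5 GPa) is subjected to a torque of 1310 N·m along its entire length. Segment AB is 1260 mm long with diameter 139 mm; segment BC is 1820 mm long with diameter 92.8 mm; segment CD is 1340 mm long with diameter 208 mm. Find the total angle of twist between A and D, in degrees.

J_AB = π(0.139)⁴/32 = 3.66×10^-5 m⁴; J_BC = π(0.0928)⁴/32 = 7.28×10^-6 m⁴; J_CD = π(0.208)⁴/32 = 1.84×10^-4 m⁴.
θ = (T/G)·Σ L_i/J_i = (1310/27.5×10⁹)·(1.26/3.66×10^-5 + 1.82/7.28×10^-6 + 1.34/1.84×10^-4) = 0.01389 rad.

0.796°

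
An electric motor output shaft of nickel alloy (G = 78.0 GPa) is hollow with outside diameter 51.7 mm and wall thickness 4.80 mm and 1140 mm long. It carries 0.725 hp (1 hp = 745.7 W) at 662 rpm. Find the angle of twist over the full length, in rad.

ω = 2π·662/60 = 69.32 rad/s, so T = P/ω = 0.725×745.7 / 69.32 = 7.799 N·m.
J = π(d_o⁴ − d_i⁴)/32 = π(0.0517⁴ − 0.0421⁴)/32 = 3.930×10^-7 m⁴.
θ = T·L/(G·J) = 7.799 × 1.14 / (78.0×10⁹ × 3.930×10^-7) = 2.900×10^-4 rad.

2.90e-4 rad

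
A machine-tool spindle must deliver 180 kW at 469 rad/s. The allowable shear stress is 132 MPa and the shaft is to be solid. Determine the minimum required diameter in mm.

ω = 469 rad/s, so T = P/ω = 180×10³ / 469.0 = 383.8 N·m.
For a solid shaft τ_max = 16T/(πd³), so d = (16T/(π τ_allow))^(1/3) = (16·383.8/(π·1.32×10^8))^(1/3) = 0.02456 m.

24.6 mm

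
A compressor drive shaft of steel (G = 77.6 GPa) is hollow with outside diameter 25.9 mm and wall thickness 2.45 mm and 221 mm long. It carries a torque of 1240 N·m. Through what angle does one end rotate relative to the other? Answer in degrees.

8.07°

J = π(d_o⁴ − d_i⁴)/32 = π(0.0259⁴ − 0.0210⁴)/32 = 2.508×10^-8 m⁴.
θ = T·L/(G·J) = 1240 × 0.221 / (77.6×10⁹ × 2.508×10^-8) = 0.1408 rad.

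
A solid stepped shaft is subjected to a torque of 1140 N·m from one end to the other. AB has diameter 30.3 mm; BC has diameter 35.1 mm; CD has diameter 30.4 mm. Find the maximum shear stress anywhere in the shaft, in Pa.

2.09e8 Pa

Under the same torque, τ_max = 16T/(πd³) is largest where d is smallest — segment AB (d = 30.3 mm).
τ_max = 16·1140/(π·(0.0303)³) = 2.087×10^8 Pa.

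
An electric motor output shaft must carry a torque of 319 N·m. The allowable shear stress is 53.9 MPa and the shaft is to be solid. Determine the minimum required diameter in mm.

31.1 mm

For a solid shaft τ_max = 16T/(πd³), so d = (16T/(π τ_allow))^(1/3) = (16·319.0/(π·5.39×10^7))^(1/3) = 0.03112 m.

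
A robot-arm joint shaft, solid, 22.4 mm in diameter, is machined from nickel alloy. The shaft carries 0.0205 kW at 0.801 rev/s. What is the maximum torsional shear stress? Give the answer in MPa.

1.85 MPa

ω = 2π·0.801 = 5.033 rad/s, so T = P/ω = 0.0205×10³ / 5.033 = 4.073 N·m.
J = πd⁴/32 = π(0.0224)⁴/32 = 2.472×10^-8 m⁴.
τ_max = T·r/J = 4.073 × 0.0112 / 2.472×10^-8 = 1.846×10^6 Pa.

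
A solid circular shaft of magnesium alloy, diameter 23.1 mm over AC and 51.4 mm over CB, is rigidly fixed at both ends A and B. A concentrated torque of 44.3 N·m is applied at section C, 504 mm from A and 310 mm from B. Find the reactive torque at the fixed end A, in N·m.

1.08 N·m

Compatibility: T_A·a/J_AC = T_B·b/J_CB with T_A + T_B = T₀.
J_AC = 2.80×10^-8 m⁴, J_CB = 6.85×10^-7 m⁴, so T_A = T₀·(J_AC/a)/((J_AC/a)+(J_CB/b)) = 1.084 N·m, T_B = 43.22 N·m.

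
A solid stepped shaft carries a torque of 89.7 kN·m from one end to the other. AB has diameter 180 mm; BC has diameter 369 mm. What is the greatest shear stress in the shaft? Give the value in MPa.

78.3 MPa

Under the same torque, τ_max = 16T/(πd³) is largest where d is smallest — segment AB (d = 180 mm).
τ_max = 16·89700/(π·(0.180)³) = 7.833×10^7 Pa.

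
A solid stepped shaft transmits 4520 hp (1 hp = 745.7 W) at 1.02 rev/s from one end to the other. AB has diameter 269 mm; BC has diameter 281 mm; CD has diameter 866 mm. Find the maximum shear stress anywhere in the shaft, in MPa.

ω = 2π·1.02 = 6.409 rad/s, so T = P/ω = 4520×745.7 / 6.409 = 525900 N·m.
Under the same torque, τ_max = 16T/(πd³) is largest where d is smallest — segment AB (d = 269 mm).
τ_max = 16·525900/(π·(0.269)³) = 1.376×10^8 Pa.

138 MPa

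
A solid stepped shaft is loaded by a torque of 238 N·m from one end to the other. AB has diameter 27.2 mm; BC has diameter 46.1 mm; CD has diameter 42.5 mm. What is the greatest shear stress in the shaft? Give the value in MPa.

Under the same torque, τ_max = 16T/(πd³) is largest where d is smallest — segment AB (d = 27.2 mm).
τ_max = 16·238.0/(π·(0.0272)³) = 6.023×10^7 Pa.

60.2 MPa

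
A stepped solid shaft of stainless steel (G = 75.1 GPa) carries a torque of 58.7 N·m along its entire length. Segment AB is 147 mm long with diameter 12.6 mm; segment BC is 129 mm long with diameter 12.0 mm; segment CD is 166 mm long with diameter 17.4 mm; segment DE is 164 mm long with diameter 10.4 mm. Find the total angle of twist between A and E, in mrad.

222 mrad

J_AB = π(0.0126)⁴/32 = 2.47×10^-9 m⁴; J_BC = π(0.0120)⁴/32 = 2.04×10^-9 m⁴; J_CD = π(0.0174)⁴/32 = 9.00×10^-9 m⁴; J_DE = π(0.0104)⁴/32 = 1.15×10^-9 m⁴.
θ = (T/G)·Σ L_i/J_i = (58.70/75.1×10⁹)·(0.147/2.47×10^-9 + 0.129/2.04×10^-9 + 0.166/9.00×10^-9 + 0.164/1.15×10^-9) = 0.2220 rad.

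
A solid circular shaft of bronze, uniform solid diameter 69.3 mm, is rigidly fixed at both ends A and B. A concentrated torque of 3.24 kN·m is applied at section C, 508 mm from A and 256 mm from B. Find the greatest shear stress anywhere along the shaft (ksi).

4.78 ksi

With uniform GJ and both ends fixed, compatibility θ_AC = θ_CB gives T_A·a = T_B·b, together with T_A + T_B = T₀.
T_A = T₀·b/(a+b) = 3240·256/764.0 = 1086 N·m; T_B = 2154 N·m.
τ in each portion: τ_AC = 1.66×10^7 Pa, τ_CB = 3.30×10^7 Pa; maximum is in CB.
τ_max = T_CB·r/J = 2154·0.0347/2.26×10^-6 = 3.297×10^7 Pa.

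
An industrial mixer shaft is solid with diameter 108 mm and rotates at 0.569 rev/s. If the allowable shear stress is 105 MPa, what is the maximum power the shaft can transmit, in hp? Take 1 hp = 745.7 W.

125 hp

J = πd⁴/32 = π(0.108)⁴/32 = 1.336×10^-5 m⁴.
T_max = τ_allow·J/r = 1.05×10^8 × 1.336×10^-5 / 0.0540 = 25970 N·m.
ω = 2π·0.569 = 3.575 rad/s, so P_max = T_max·ω = 9.285×10^4 W.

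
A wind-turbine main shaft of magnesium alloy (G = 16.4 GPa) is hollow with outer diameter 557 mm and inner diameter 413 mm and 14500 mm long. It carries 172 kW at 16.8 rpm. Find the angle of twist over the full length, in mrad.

ω = 2π·16.8/60 = 1.759 rad/s, so T = P/ω = 172×10³ / 1.759 = 97770 N·m.
J = π(d_o⁴ − d_i⁴)/32 = π(0.557⁴ − 0.413⁴)/32 = 6.593×10^-3 m⁴.
θ = T·L/(G·J) = 97770 × 14.5 / (16.4×10⁹ × 6.593×10^-3) = 0.01311 rad.

13.1 mrad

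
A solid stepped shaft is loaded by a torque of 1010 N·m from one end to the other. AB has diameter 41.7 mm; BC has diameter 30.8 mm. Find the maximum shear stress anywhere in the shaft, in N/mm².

176 N/mm²

Under the same torque, τ_max = 16T/(πd³) is largest where d is smallest — segment BC (d = 30.8 mm).
τ_max = 16·1010/(π·(0.0308)³) = 1.761×10^8 Pa.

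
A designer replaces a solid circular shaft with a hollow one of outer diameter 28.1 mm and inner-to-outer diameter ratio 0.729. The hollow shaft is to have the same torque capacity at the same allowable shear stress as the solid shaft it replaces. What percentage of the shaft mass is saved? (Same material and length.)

41.5 %

Equal τ_max and T ⇒ the solid shaft needs d_s³ = d_o³(1−k⁴), so d_s = 28.1·(1−0.729⁴)^(1/3) = 25.16 mm.
Area ratio A_h/A_s = d_o²(1−k²)/d_s² = (1−k²)/(1−k⁴)^(2/3) = 0.5846.
Mass saving = 1 − 0.5846 = 41.5 %.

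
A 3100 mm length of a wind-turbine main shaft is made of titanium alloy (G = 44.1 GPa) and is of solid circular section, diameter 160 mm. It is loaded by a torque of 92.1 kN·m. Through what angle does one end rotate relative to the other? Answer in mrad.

101 mrad

J = πd⁴/32 = π(0.160)⁴/32 = 6.434×10^-5 m⁴.
θ = T·L/(G·J) = 92100 × 3.10 / (44.1×10⁹ × 6.434×10^-5) = 0.1006 rad.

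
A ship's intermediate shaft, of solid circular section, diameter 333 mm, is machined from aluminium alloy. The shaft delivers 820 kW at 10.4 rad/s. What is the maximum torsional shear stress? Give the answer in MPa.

ω = 10.4 rad/s, so T = P/ω = 820×10³ / 10.40 = 78850 N·m.
J = πd⁴/32 = π(0.333)⁴/32 = 1.207×10^-3 m⁴.
τ_max = T·r/J = 78850 × 0.167 / 1.207×10^-3 = 1.087×10^7 Pa.

10.9 MPa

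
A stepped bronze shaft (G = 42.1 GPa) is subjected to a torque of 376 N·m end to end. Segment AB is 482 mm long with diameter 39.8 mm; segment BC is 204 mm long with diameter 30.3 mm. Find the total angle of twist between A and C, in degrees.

2.26°

J_AB = π(0.0398)⁴/32 = 2.46×10^-7 m⁴; J_BC = π(0.0303)⁴/32 = 8.28×10^-8 m⁴.
θ = (T/G)·Σ L_i/J_i = (376.0/42.1×10⁹)·(0.482/2.46×10^-7 + 0.204/8.28×10^-8) = 0.03949 rad.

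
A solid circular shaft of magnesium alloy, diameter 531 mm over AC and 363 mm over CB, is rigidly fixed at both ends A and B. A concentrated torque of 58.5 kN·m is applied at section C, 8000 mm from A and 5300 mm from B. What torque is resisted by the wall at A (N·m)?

44000 N·m

Compatibility: T_A·a/J_AC = T_B·b/J_CB with T_A + T_B = T₀.
J_AC = 7.81×10^-3 m⁴, J_CB = 1.70×10^-3 m⁴, so T_A = T₀·(J_AC/a)/((J_AC/a)+(J_CB/b)) = 44000 N·m, T_B = 14500 N·m.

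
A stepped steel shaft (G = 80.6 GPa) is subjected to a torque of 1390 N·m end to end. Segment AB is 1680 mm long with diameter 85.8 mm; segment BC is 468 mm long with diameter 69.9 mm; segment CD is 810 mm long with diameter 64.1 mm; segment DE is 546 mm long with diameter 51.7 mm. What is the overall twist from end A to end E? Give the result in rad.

0.0307 rad

J_AB = π(0.0858)⁴/32 = 5.32×10^-6 m⁴; J_BC = π(0.0699)⁴/32 = 2.34×10^-6 m⁴; J_CD = π(0.0641)⁴/32 = 1.66×10^-6 m⁴; J_DE = π(0.0517)⁴/32 = 7.01×10^-7 m⁴.
θ = (T/G)·Σ L_i/J_i = (1390/80.6×10⁹)·(1.68/5.32×10^-6 + 0.468/2.34×10^-6 + 0.810/1.66×10^-6 + 0.546/7.01×10^-7) = 0.03074 rad.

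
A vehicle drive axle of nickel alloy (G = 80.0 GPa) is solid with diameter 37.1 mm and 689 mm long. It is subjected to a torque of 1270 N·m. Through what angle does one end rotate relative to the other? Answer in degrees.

J = πd⁴/32 = π(0.0371)⁴/32 = 1.860×10^-7 m⁴.
θ = T·L/(G·J) = 1270 × 0.689 / (80.0×10⁹ × 1.860×10^-7) = 0.05881 rad.

3.37°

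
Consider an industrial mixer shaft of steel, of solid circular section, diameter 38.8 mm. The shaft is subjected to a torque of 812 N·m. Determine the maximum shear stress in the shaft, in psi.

J = πd⁴/32 = π(0.0388)⁴/32 = 2.225×10^-7 m⁴.
τ_max = T·r/J = 812.0 × 0.0194 / 2.225×10^-7 = 7.080×10^7 Pa.

10300 psi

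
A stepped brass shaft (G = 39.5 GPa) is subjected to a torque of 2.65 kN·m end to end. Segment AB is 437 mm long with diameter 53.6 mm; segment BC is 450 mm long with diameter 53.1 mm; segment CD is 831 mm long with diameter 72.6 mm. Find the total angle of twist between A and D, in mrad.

95.3 mrad

J_AB = π(0.0536)⁴/32 = 8.10×10^-7 m⁴; J_BC = π(0.0531)⁴/32 = 7.81×10^-7 m⁴; J_CD = π(0.0726)⁴/32 = 2.73×10^-6 m⁴.
θ = (T/G)·Σ L_i/J_i = (2650/39.5×10⁹)·(0.437/8.10×10^-7 + 0.450/7.81×10^-7 + 0.831/2.73×10^-6) = 0.09530 rad.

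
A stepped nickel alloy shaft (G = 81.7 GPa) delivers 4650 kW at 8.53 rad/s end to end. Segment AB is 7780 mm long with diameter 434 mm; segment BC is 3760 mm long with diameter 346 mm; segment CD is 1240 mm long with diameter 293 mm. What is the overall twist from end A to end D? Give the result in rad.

ω = 8.53 rad/s, so T = P/ω = 4650×10³ / 8.530 = 545100 N·m.
J_AB = π(0.434)⁴/32 = 3.48×10^-3 m⁴; J_BC = π(0.346)⁴/32 = 1.41×10^-3 m⁴; J_CD = π(0.293)⁴/32 = 7.24×10^-4 m⁴.
θ = (T/G)·Σ L_i/J_i = (545100/81.7×10⁹)·(7.78/3.48×10^-3 + 3.76/1.41×10^-3 + 1.24/7.24×10^-4) = 0.04417 rad.

0.0442 rad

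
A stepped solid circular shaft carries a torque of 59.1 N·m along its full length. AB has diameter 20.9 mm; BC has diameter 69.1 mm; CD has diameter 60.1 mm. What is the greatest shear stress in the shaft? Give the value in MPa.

33.0 MPa

Under the same torque, τ_max = 16T/(πd³) is largest where d is smallest — segment AB (d = 20.9 mm).
τ_max = 16·59.10/(π·(0.0209)³) = 3.297×10^7 Pa.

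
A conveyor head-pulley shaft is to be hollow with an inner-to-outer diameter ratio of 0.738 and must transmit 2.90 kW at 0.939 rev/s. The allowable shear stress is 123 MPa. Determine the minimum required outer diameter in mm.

ω = 2π·0.939 = 5.900 rad/s, so T = P/ω = 2.90×10³ / 5.900 = 491.5 N·m.
For a hollow shaft with d_i/d_o = 0.738: τ_max = 16T/(π d_o³ (1−k⁴)), so d_o = [16T/(π τ_allow (1−k⁴))]^(1/3) = [16·491.5/(π·1.23×10^8·0.7034)]^(1/3) = 0.03070 m.

30.7 mm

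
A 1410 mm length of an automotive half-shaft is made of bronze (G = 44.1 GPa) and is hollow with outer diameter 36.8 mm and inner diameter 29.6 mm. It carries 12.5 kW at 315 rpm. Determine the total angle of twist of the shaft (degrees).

6.63°

ω = 2π·315/60 = 32.99 rad/s, so T = P/ω = 12.5×10³ / 32.99 = 378.9 N·m.
J = π(d_o⁴ − d_i⁴)/32 = π(0.0368⁴ − 0.0296⁴)/32 = 1.047×10^-7 m⁴.
θ = T·L/(G·J) = 378.9 × 1.41 / (44.1×10⁹ × 1.047×10^-7) = 0.1157 rad.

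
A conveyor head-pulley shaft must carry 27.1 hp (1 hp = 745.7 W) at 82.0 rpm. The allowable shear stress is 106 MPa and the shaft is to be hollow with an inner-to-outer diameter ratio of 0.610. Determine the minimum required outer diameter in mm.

ω = 2π·82.0/60 = 8.587 rad/s, so T = P/ω = 27.1×745.7 / 8.587 = 2353 N·m.
For a hollow shaft with d_i/d_o = 0.610: τ_max = 16T/(π d_o³ (1−k⁴)), so d_o = [16T/(π τ_allow (1−k⁴))]^(1/3) = [16·2353/(π·1.06×10^8·0.8615)]^(1/3) = 0.05082 m.

50.8 mm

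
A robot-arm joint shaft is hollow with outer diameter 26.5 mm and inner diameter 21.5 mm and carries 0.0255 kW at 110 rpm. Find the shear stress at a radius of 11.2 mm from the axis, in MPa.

0.904 MPa

ω = 2π·110/60 = 11.52 rad/s, so T = P/ω = 0.0255×10³ / 11.52 = 2.214 N·m.
J = π(d_o⁴ − d_i⁴)/32 = π(0.0265⁴ − 0.0215⁴)/32 = 2.744×10^-8 m⁴.
Shear stress varies linearly with radius: τ = T·r/J = 2.214 × 0.0112 / 2.744×10^-8 = 9.036×10^5 Pa.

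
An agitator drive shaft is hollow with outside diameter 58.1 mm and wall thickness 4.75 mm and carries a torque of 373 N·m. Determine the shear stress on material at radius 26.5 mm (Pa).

J = π(d_o⁴ − d_i⁴)/32 = π(0.0581⁴ − 0.0486⁴)/32 = 5.710×10^-7 m⁴.
Shear stress varies linearly with radius: τ = T·r/J = 373.0 × 0.0265 / 5.710×10^-7 = 1.731×10^7 Pa.

1.73e7 Pa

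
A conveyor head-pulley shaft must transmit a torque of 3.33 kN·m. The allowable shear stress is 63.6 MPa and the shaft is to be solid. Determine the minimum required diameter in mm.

64.4 mm

For a solid shaft τ_max = 16T/(πd³), so d = (16T/(π τ_allow))^(1/3) = (16·3330/(π·6.36×10^7))^(1/3) = 0.06437 m.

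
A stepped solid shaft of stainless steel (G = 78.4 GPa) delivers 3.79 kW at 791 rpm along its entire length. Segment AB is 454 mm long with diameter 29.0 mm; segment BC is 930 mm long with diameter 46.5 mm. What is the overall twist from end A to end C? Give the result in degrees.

0.286°

ω = 2π·791/60 = 82.83 rad/s, so T = P/ω = 3.79×10³ / 82.83 = 45.75 N·m.
J_AB = π(0.0290)⁴/32 = 6.94×10^-8 m⁴; J_BC = π(0.0465)⁴/32 = 4.59×10^-7 m⁴.
θ = (T/G)·Σ L_i/J_i = (45.75/78.4×10⁹)·(0.454/6.94×10^-8 + 0.930/4.59×10^-7) = 4.998×10^-3 rad.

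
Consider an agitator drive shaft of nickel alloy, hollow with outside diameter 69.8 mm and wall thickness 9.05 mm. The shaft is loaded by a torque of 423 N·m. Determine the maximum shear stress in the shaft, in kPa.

9060 kPa

J = π(d_o⁴ − d_i⁴)/32 = π(0.0698⁴ − 0.0517⁴)/32 = 1.629×10^-6 m⁴.
τ_max = T·r/J = 423.0 × 0.0349 / 1.629×10^-6 = 9.063×10^6 Pa.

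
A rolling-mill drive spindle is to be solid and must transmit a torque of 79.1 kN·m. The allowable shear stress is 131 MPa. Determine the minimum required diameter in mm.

145 mm

For a solid shaft τ_max = 16T/(πd³), so d = (16T/(π τ_allow))^(1/3) = (16·79100/(π·1.31×10^8))^(1/3) = 0.1454 m.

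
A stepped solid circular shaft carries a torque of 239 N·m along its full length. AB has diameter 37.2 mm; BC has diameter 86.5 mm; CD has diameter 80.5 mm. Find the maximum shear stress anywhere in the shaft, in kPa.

23600 kPa

Under the same torque, τ_max = 16T/(πd³) is largest where d is smallest — segment AB (d = 37.2 mm).
τ_max = 16·239.0/(π·(0.0372)³) = 2.364×10^7 Pa.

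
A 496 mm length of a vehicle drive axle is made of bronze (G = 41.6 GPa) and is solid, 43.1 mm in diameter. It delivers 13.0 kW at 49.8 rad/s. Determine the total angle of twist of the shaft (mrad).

9.19 mrad

ω = 49.8 rad/s, so T = P/ω = 13.0×10³ / 49.80 = 261.0 N·m.
J = πd⁴/32 = π(0.0431)⁴/32 = 3.388×10^-7 m⁴.
θ = T·L/(G·J) = 261.0 × 0.496 / (41.6×10⁹ × 3.388×10^-7) = 9.187×10^-3 rad.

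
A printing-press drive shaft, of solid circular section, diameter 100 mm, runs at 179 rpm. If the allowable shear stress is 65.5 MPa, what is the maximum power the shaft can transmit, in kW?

J = πd⁴/32 = π(0.100)⁴/32 = 9.817×10^-6 m⁴.
T_max = τ_allow·J/r = 6.55×10^7 × 9.817×10^-6 / 0.0500 = 12860 N·m.
ω = 2π·179/60 = 18.74 rad/s, so P_max = T_max·ω = 2.411×10^5 W.

241 kW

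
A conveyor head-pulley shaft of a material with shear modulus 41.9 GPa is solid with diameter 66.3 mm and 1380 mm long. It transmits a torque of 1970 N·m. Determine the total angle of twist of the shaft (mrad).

J = πd⁴/32 = π(0.0663)⁴/32 = 1.897×10^-6 m⁴.
θ = T·L/(G·J) = 1970 × 1.38 / (41.9×10⁹ × 1.897×10^-6) = 0.03420 rad.

34.2 mrad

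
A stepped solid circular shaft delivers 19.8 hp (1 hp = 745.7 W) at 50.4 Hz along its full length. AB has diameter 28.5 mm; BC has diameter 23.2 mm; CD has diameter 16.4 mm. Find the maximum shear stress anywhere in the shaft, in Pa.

ω = 2π·50.4 = 316.7 rad/s, so T = P/ω = 19.8×745.7 / 316.7 = 46.63 N·m.
Under the same torque, τ_max = 16T/(πd³) is largest where d is smallest — segment CD (d = 16.4 mm).
τ_max = 16·46.63/(π·(0.0164)³) = 5.383×10^7 Pa.

5.38e7 Pa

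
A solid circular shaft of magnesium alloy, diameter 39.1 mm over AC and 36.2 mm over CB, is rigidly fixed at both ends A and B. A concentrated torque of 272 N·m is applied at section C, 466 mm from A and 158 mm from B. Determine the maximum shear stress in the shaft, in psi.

2900 psi

Compatibility: T_A·a/J_AC = T_B·b/J_CB with T_A + T_B = T₀.
J_AC = 2.29×10^-7 m⁴, J_CB = 1.69×10^-7 m⁴, so T_A = T₀·(J_AC/a)/((J_AC/a)+(J_CB/b)) = 85.89 N·m, T_B = 186.1 N·m.
τ in each portion: τ_AC = 7.32×10^6 Pa, τ_CB = 2.00×10^7 Pa; maximum is in CB.
τ_max = T_CB·r/J = 186.1·0.0181/1.69×10^-7 = 1.998×10^7 Pa.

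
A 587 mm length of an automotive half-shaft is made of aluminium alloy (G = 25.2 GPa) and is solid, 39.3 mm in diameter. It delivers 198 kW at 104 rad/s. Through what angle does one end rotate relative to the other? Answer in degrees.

ω = 104 rad/s, so T = P/ω = 198×10³ / 104.0 = 1904 N·m.
J = πd⁴/32 = π(0.0393)⁴/32 = 2.342×10^-7 m⁴.
θ = T·L/(G·J) = 1904 × 0.587 / (25.2×10⁹ × 2.342×10^-7) = 0.1894 rad.

10.8°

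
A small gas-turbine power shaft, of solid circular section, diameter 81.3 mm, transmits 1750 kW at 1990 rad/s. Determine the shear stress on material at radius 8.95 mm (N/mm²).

1.84 N/mm²

ω = 1990 rad/s, so T = P/ω = 1750×10³ / 1990 = 879.4 N·m.
J = πd⁴/32 = π(0.0813)⁴/32 = 4.289×10^-6 m⁴.
Shear stress varies linearly with radius: τ = T·r/J = 879.4 × 0.00895 / 4.289×10^-6 = 1.835×10^6 Pa.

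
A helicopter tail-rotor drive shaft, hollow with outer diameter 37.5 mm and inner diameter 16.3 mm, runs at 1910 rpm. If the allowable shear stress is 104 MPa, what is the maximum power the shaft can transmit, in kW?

J = π(d_o⁴ − d_i⁴)/32 = π(0.0375⁴ − 0.0163⁴)/32 = 1.872×10^-7 m⁴.
T_max = τ_allow·J/r = 1.04×10^8 × 1.872×10^-7 / 0.0187 = 1038 N·m.
ω = 2π·1910/60 = 200.0 rad/s, so P_max = T_max·ω = 2.077×10^5 W.

208 kW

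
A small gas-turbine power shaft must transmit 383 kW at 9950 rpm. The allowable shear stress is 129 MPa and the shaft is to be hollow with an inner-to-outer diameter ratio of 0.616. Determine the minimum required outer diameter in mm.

25.7 mm

ω = 2π·9950/60 = 1042 rad/s, so T = P/ω = 383×10³ / 1042 = 367.6 N·m.
For a hollow shaft with d_i/d_o = 0.616: τ_max = 16T/(π d_o³ (1−k⁴)), so d_o = [16T/(π τ_allow (1−k⁴))]^(1/3) = [16·367.6/(π·1.29×10^8·0.8560)]^(1/3) = 0.02569 m.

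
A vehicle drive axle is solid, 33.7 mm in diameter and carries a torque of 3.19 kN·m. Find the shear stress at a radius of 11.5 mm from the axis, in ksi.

J = πd⁴/32 = π(0.0337)⁴/32 = 1.266×10^-7 m⁴.
Shear stress varies linearly with radius: τ = T·r/J = 3190 × 0.0115 / 1.266×10^-7 = 2.897×10^8 Pa.

42.0 ksi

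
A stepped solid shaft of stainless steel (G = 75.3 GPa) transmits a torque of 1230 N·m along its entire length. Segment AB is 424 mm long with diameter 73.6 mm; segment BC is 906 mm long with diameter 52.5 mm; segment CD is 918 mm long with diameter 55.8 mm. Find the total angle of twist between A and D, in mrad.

J_AB = π(0.0736)⁴/32 = 2.88×10^-6 m⁴; J_BC = π(0.0525)⁴/32 = 7.46×10^-7 m⁴; J_CD = π(0.0558)⁴/32 = 9.52×10^-7 m⁴.
θ = (T/G)·Σ L_i/J_i = (1230/75.3×10⁹)·(0.424/2.88×10^-6 + 0.906/7.46×10^-7 + 0.918/9.52×10^-7) = 0.03800 rad.

38.0 mrad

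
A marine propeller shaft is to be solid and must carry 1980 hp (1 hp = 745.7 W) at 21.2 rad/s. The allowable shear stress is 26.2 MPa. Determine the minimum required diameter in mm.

ω = 21.2 rad/s, so T = P/ω = 1980×745.7 / 21.20 = 69650 N·m.
For a solid shaft τ_max = 16T/(πd³), so d = (16T/(π τ_allow))^(1/3) = (16·69650/(π·2.62×10^7))^(1/3) = 0.2383 m.

238 mm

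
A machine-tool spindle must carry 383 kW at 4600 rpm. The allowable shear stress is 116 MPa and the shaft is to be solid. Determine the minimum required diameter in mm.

ω = 2π·4600/60 = 481.7 rad/s, so T = P/ω = 383×10³ / 481.7 = 795.1 N·m.
For a solid shaft τ_max = 16T/(πd³), so d = (16T/(π τ_allow))^(1/3) = (16·795.1/(π·1.16×10^8))^(1/3) = 0.03268 m.

32.7 mm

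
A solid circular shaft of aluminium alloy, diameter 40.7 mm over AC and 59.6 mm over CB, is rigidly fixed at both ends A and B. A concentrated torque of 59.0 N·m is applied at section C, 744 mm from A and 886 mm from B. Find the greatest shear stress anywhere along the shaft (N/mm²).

1.13 N/mm²

Compatibility: T_A·a/J_AC = T_B·b/J_CB with T_A + T_B = T₀.
J_AC = 2.69×10^-7 m⁴, J_CB = 1.24×10^-6 m⁴, so T_A = T₀·(J_AC/a)/((J_AC/a)+(J_CB/b)) = 12.14 N·m, T_B = 46.86 N·m.
τ in each portion: τ_AC = 9.17×10^5 Pa, τ_CB = 1.13×10^6 Pa; maximum is in CB.
τ_max = T_CB·r/J = 46.86·0.0298/1.24×10^-6 = 1.127×10^6 Pa.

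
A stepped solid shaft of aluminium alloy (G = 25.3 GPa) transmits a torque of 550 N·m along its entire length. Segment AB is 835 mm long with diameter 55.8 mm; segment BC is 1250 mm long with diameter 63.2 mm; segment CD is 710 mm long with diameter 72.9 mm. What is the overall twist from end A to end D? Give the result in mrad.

42.0 mrad

J_AB = π(0.0558)⁴/32 = 9.52×10^-7 m⁴; J_BC = π(0.0632)⁴/32 = 1.57×10^-6 m⁴; J_CD = π(0.0729)⁴/32 = 2.77×10^-6 m⁴.
θ = (T/G)·Σ L_i/J_i = (550.0/25.3×10⁹)·(0.835/9.52×10^-7 + 1.25/1.57×10^-6 + 0.710/2.77×10^-6) = 0.04199 rad.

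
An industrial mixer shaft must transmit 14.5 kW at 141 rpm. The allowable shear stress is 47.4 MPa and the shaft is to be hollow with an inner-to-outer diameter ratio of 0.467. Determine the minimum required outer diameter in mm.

48.0 mm

ω = 2π·141/60 = 14.77 rad/s, so T = P/ω = 14.5×10³ / 14.77 = 982.0 N·m.
For a hollow shaft with d_i/d_o = 0.467: τ_max = 16T/(π d_o³ (1−k⁴)), so d_o = [16T/(π τ_allow (1−k⁴))]^(1/3) = [16·982.0/(π·4.74×10^7·0.9524)]^(1/3) = 0.04803 m.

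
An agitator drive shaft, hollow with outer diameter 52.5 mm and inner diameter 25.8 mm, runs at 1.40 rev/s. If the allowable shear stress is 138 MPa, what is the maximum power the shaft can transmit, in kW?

32.5 kW

J = π(d_o⁴ − d_i⁴)/32 = π(0.0525⁴ − 0.0258⁴)/32 = 7.023×10^-7 m⁴.
T_max = τ_allow·J/r = 1.38×10^8 × 7.023×10^-7 / 0.0262 = 3692 N·m.
ω = 2π·1.40 = 8.796 rad/s, so P_max = T_max·ω = 3.248×10^4 W.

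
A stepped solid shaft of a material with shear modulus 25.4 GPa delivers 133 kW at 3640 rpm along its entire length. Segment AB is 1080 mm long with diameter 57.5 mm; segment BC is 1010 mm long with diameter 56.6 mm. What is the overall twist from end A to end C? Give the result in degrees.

ω = 2π·3640/60 = 381.2 rad/s, so T = P/ω = 133×10³ / 381.2 = 348.9 N·m.
J_AB = π(0.0575)⁴/32 = 1.07×10^-6 m⁴; J_BC = π(0.0566)⁴/32 = 1.01×10^-6 m⁴.
θ = (T/G)·Σ L_i/J_i = (348.9/25.4×10⁹)·(1.08/1.07×10^-6 + 1.01/1.01×10^-6) = 0.02759 rad.

1.58°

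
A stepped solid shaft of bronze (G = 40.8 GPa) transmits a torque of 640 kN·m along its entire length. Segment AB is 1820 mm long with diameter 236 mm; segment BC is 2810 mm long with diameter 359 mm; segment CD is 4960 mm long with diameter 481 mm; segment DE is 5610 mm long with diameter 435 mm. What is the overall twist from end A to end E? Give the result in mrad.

J_AB = π(0.236)⁴/32 = 3.05×10^-4 m⁴; J_BC = π(0.359)⁴/32 = 1.63×10^-3 m⁴; J_CD = π(0.481)⁴/32 = 5.26×10^-3 m⁴; J_DE = π(0.435)⁴/32 = 3.52×10^-3 m⁴.
θ = (T/G)·Σ L_i/J_i = (640000/40.8×10⁹)·(1.82/3.05×10^-4 + 2.81/1.63×10^-3 + 4.96/5.26×10^-3 + 5.61/3.52×10^-3) = 0.1606 rad.

161 mrad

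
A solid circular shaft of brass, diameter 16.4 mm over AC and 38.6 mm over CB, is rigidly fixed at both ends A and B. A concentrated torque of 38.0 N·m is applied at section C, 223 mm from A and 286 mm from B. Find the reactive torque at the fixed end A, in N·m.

1.52 N·m

Compatibility: T_A·a/J_AC = T_B·b/J_CB with T_A + T_B = T₀.
J_AC = 7.10×10^-9 m⁴, J_CB = 2.18×10^-7 m⁴, so T_A = T₀·(J_AC/a)/((J_AC/a)+(J_CB/b)) = 1.524 N·m, T_B = 36.48 N·m.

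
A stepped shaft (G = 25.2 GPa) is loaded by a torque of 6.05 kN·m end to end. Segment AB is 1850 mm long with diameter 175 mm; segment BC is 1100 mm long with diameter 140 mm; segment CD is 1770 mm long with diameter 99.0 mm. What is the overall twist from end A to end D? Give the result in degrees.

J_AB = π(0.175)⁴/32 = 9.21×10^-5 m⁴; J_BC = π(0.140)⁴/32 = 3.77×10^-5 m⁴; J_CD = π(0.0990)⁴/32 = 9.43×10^-6 m⁴.
θ = (T/G)·Σ L_i/J_i = (6050/25.2×10⁹)·(1.85/9.21×10^-5 + 1.10/3.77×10^-5 + 1.77/9.43×10^-6) = 0.05689 rad.

3.26°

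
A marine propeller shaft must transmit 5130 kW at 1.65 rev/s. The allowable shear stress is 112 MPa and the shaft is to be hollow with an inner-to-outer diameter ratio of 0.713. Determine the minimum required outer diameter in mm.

312 mm

ω = 2π·1.65 = 10.37 rad/s, so T = P/ω = 5130×10³ / 10.37 = 494800 N·m.
For a hollow shaft with d_i/d_o = 0.713: τ_max = 16T/(π d_o³ (1−k⁴)), so d_o = [16T/(π τ_allow (1−k⁴))]^(1/3) = [16·494800/(π·1.12×10^8·0.7416)]^(1/3) = 0.3119 m.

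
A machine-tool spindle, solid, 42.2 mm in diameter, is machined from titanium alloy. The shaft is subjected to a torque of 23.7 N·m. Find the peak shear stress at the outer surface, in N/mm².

1.61 N/mm²

J = πd⁴/32 = π(0.0422)⁴/32 = 3.114×10^-7 m⁴.
τ_max = T·r/J = 23.70 × 0.0211 / 3.114×10^-7 = 1.606×10^6 Pa.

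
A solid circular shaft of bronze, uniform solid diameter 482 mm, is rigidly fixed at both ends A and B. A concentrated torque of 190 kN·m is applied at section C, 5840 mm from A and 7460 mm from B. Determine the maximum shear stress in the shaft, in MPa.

With uniform GJ and both ends fixed, compatibility θ_AC = θ_CB gives T_A·a = T_B·b, together with T_A + T_B = T₀.
T_A = T₀·b/(a+b) = 190000·7460/13300 = 106600 N·m; T_B = 83430 N·m.
τ in each portion: τ_AC = 4.85×10^6 Pa, τ_CB = 3.79×10^6 Pa; maximum is in AC.
τ_max = T_AC·r/J = 106600·0.241/5.30×10^-3 = 4.847×10^6 Pa.

4.85 MPa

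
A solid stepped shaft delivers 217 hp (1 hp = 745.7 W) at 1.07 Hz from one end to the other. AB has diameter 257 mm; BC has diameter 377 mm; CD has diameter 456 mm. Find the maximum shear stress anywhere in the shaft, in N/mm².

ω = 2π·1.07 = 6.723 rad/s, so T = P/ω = 217×745.7 / 6.723 = 24070 N·m.
Under the same torque, τ_max = 16T/(πd³) is largest where d is smallest — segment AB (d = 257 mm).
τ_max = 16·24070/(π·(0.257)³) = 7.222×10^6 Pa.

7.22 N/mm²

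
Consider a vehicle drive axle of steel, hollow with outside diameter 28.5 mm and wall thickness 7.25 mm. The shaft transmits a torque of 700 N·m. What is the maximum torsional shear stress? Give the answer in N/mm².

164 N/mm²

J = π(d_o⁴ − d_i⁴)/32 = π(0.0285⁴ − 0.0140⁴)/32 = 6.100×10^-8 m⁴.
τ_max = T·r/J = 700.0 × 0.0143 / 6.100×10^-8 = 1.635×10^8 Pa.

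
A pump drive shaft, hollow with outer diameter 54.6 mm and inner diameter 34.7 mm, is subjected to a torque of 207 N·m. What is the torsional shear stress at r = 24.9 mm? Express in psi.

J = π(d_o⁴ − d_i⁴)/32 = π(0.0546⁴ − 0.0347⁴)/32 = 7.302×10^-7 m⁴.
Shear stress varies linearly with radius: τ = T·r/J = 207.0 × 0.0249 / 7.302×10^-7 = 7.059×10^6 Pa.

1020 psi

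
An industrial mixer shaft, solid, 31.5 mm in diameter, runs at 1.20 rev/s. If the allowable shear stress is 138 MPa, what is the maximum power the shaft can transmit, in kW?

6.39 kW

J = πd⁴/32 = π(0.0315)⁴/32 = 9.666×10^-8 m⁴.
T_max = τ_allow·J/r = 1.38×10^8 × 9.666×10^-8 / 0.0158 = 846.9 N·m.
ω = 2π·1.20 = 7.540 rad/s, so P_max = T_max·ω = 6386 W.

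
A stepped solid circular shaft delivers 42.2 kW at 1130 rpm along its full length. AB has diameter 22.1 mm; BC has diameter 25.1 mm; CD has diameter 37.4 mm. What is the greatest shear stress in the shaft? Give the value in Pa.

1.68e8 Pa

ω = 2π·1130/60 = 118.3 rad/s, so T = P/ω = 42.2×10³ / 118.3 = 356.6 N·m.
Under the same torque, τ_max = 16T/(πd³) is largest where d is smallest — segment AB (d = 22.1 mm).
τ_max = 16·356.6/(π·(0.0221)³) = 1.683×10^8 Pa.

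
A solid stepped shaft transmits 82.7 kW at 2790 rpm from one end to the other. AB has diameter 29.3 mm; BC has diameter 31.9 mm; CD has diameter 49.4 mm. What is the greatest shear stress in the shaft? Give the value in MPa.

57.3 MPa

ω = 2π·2790/60 = 292.2 rad/s, so T = P/ω = 82.7×10³ / 292.2 = 283.1 N·m.
Under the same torque, τ_max = 16T/(πd³) is largest where d is smallest — segment AB (d = 29.3 mm).
τ_max = 16·283.1/(π·(0.0293)³) = 5.731×10^7 Pa.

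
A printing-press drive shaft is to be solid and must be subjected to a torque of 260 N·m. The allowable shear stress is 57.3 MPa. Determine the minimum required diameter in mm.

For a solid shaft τ_max = 16T/(πd³), so d = (16T/(π τ_allow))^(1/3) = (16·260.0/(π·5.73×10^7))^(1/3) = 0.02848 m.

28.5 mm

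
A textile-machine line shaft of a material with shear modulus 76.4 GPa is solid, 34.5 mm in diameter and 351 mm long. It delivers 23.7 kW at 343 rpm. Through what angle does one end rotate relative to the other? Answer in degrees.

ω = 2π·343/60 = 35.92 rad/s, so T = P/ω = 23.7×10³ / 35.92 = 659.8 N·m.
J = πd⁴/32 = π(0.0345)⁴/32 = 1.391×10^-7 m⁴.
θ = T·L/(G·J) = 659.8 × 0.351 / (76.4×10⁹ × 1.391×10^-7) = 0.02180 rad.

1.25°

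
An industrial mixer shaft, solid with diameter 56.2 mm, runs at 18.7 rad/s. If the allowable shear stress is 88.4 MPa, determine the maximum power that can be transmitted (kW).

57.6 kW

J = πd⁴/32 = π(0.0562)⁴/32 = 9.794×10^-7 m⁴.
T_max = τ_allow·J/r = 8.84×10^7 × 9.794×10^-7 / 0.0281 = 3081 N·m.
ω = 18.7 rad/s, so P_max = T_max·ω = 5.761×10^4 W.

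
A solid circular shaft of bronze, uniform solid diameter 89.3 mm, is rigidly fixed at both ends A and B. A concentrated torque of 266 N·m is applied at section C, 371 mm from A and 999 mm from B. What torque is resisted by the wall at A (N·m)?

194 N·m

With uniform GJ and both ends fixed, compatibility θ_AC = θ_CB gives T_A·a = T_B·b, together with T_A + T_B = T₀.
T_A = T₀·b/(a+b) = 266.0·999/1370 = 194.0 N·m; T_B = 72.03 N·m.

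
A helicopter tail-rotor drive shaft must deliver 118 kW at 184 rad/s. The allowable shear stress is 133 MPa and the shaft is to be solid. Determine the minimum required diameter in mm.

29.1 mm

ω = 184 rad/s, so T = P/ω = 118×10³ / 184.0 = 641.3 N·m.
For a solid shaft τ_max = 16T/(πd³), so d = (16T/(π τ_allow))^(1/3) = (16·641.3/(π·1.33×10^8))^(1/3) = 0.02907 m.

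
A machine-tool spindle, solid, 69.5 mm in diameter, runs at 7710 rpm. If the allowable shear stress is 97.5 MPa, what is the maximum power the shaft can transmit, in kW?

J = πd⁴/32 = π(0.0695)⁴/32 = 2.291×10^-6 m⁴.
T_max = τ_allow·J/r = 9.75×10^7 × 2.291×10^-6 / 0.0348 = 6427 N·m.
ω = 2π·7710/60 = 807.4 rad/s, so P_max = T_max·ω = 5.189×10^6 W.

5190 kW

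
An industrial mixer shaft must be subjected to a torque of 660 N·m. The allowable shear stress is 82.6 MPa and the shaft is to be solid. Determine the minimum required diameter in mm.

For a solid shaft τ_max = 16T/(πd³), so d = (16T/(π τ_allow))^(1/3) = (16·660.0/(π·8.26×10^7))^(1/3) = 0.03440 m.

34.4 mm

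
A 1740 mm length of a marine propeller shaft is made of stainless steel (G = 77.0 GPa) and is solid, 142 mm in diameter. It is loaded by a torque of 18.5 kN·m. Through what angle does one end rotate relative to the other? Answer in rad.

0.0105 rad

J = πd⁴/32 = π(0.142)⁴/32 = 3.992×10^-5 m⁴.
θ = T·L/(G·J) = 18500 × 1.74 / (77.0×10⁹ × 3.992×10^-5) = 0.01047 rad.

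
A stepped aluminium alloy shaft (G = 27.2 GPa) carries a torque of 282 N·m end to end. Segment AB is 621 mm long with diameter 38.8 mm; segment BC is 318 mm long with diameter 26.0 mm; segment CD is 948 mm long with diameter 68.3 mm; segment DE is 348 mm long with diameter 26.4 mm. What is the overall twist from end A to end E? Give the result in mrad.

183 mrad

J_AB = π(0.0388)⁴/32 = 2.22×10^-7 m⁴; J_BC = π(0.0260)⁴/32 = 4.49×10^-8 m⁴; J_CD = π(0.0683)⁴/32 = 2.14×10^-6 m⁴; J_DE = π(0.0264)⁴/32 = 4.77×10^-8 m⁴.
θ = (T/G)·Σ L_i/J_i = (282.0/27.2×10⁹)·(0.621/2.22×10^-7 + 0.318/4.49×10^-8 + 0.948/2.14×10^-6 + 0.348/4.77×10^-8) = 0.1827 rad.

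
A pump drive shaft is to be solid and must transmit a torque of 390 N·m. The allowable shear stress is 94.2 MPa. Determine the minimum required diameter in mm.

For a solid shaft τ_max = 16T/(πd³), so d = (16T/(π τ_allow))^(1/3) = (16·390.0/(π·9.42×10^7))^(1/3) = 0.02763 m.

27.6 mm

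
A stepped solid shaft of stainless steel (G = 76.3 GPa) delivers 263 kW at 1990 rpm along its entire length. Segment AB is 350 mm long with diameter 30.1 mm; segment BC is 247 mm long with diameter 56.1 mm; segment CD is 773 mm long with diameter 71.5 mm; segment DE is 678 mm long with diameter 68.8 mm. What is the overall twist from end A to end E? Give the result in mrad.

ω = 2π·1990/60 = 208.4 rad/s, so T = P/ω = 263×10³ / 208.4 = 1262 N·m.
J_AB = π(0.0301)⁴/32 = 8.06×10^-8 m⁴; J_BC = π(0.0561)⁴/32 = 9.72×10^-7 m⁴; J_CD = π(0.0715)⁴/32 = 2.57×10^-6 m⁴; J_DE = π(0.0688)⁴/32 = 2.20×10^-6 m⁴.
θ = (T/G)·Σ L_i/J_i = (1262/76.3×10⁹)·(0.350/8.06×10^-8 + 0.247/9.72×10^-7 + 0.773/2.57×10^-6 + 0.678/2.20×10^-6) = 0.08612 rad.

86.1 mrad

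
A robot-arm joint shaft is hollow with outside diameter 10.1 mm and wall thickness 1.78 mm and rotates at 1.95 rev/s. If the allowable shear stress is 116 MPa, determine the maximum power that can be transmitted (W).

J = π(d_o⁴ − d_i⁴)/32 = π(0.0101⁴ − 0.00654⁴)/32 = 8.420×10^-10 m⁴.
T_max = τ_allow·J/r = 1.16×10^8 × 8.420×10^-10 / 0.00505 = 19.34 N·m.
ω = 2π·1.95 = 12.25 rad/s, so P_max = T_max·ω = 237.0 W.

237 W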